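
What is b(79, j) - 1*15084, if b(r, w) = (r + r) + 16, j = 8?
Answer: -14910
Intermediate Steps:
b(r, w) = 16 + 2*r (b(r, w) = 2*r + 16 = 16 + 2*r)
b(79, j) - 1*15084 = (16 + 2*79) - 1*15084 = (16 + 158) - 15084 = 174 - 15084 = -14910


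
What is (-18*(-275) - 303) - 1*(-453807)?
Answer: 458454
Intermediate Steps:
(-18*(-275) - 303) - 1*(-453807) = (4950 - 303) + 453807 = 4647 + 453807 = 458454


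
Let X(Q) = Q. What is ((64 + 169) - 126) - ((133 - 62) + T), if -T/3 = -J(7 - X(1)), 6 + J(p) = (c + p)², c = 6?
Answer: -378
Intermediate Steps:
J(p) = -6 + (6 + p)²
T = 414 (T = -(-3)*(-6 + (6 + (7 - 1*1))²) = -(-3)*(-6 + (6 + (7 - 1))²) = -(-3)*(-6 + (6 + 6)²) = -(-3)*(-6 + 12²) = -(-3)*(-6 + 144) = -(-3)*138 = -3*(-138) = 414)
((64 + 169) - 126) - ((133 - 62) + T) = ((64 + 169) - 126) - ((133 - 62) + 414) = (233 - 126) - (71 + 414) = 107 - 1*485 = 107 - 485 = -378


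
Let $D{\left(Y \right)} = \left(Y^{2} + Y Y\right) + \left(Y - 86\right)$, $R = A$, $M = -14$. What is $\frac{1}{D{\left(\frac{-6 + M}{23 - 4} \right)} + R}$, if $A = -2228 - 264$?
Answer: $- \frac{361}{930238} \approx -0.00038807$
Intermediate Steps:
$A = -2492$ ($A = -2228 - 264 = -2492$)
$R = -2492$
$D{\left(Y \right)} = -86 + Y + 2 Y^{2}$ ($D{\left(Y \right)} = \left(Y^{2} + Y^{2}\right) + \left(-86 + Y\right) = 2 Y^{2} + \left(-86 + Y\right) = -86 + Y + 2 Y^{2}$)
$\frac{1}{D{\left(\frac{-6 + M}{23 - 4} \right)} + R} = \frac{1}{\left(-86 + \frac{-6 - 14}{23 - 4} + 2 \left(\frac{-6 - 14}{23 - 4}\right)^{2}\right) - 2492} = \frac{1}{\left(-86 - \frac{20}{19} + 2 \left(- \frac{20}{19}\right)^{2}\right) - 2492} = \frac{1}{\left(-86 - \frac{20}{19} + 2 \cdot \frac{400}{361}\right) - 2492} = \frac{1}{\left(-86 - \frac{20}{19} + \frac{800}{361}\right) - 2492} = \frac{1}{- \frac{30626}{361} - 2492} = \frac{1}{- \frac{930238}{361}} = - \frac{361}{930238}$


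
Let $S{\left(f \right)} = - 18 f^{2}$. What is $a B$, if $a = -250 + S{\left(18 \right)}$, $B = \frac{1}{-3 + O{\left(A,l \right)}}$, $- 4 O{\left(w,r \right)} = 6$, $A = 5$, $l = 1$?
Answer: $\frac{12164}{9} \approx 1351.6$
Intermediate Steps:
$O{\left(w,r \right)} = - \frac{3}{2}$ ($O{\left(w,r \right)} = \left(- \frac{1}{4}\right) 6 = - \frac{3}{2}$)
$B = - \frac{2}{9}$ ($B = \frac{1}{-3 - \frac{3}{2}} = \frac{1}{- \frac{9}{2}} = - \frac{2}{9} \approx -0.22222$)
$a = -6082$ ($a = -250 - 18 \cdot 18^{2} = -250 - 5832 = -6082$)
$a B = \left(-6082\right) \left(- \frac{2}{9}\right) = \frac{12164}{9}$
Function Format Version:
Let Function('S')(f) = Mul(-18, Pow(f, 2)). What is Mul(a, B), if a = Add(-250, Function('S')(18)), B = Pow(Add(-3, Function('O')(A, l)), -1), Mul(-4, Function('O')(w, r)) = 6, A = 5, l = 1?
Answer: Rational(12164, 9) ≈ 1351.6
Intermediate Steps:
Function('O')(w, r) = Rational(-3, 2) (Function('O')(w, r) = Mul(Rational(-1, 4), 6) = Rational(-3, 2))
B = Rational(-2, 9) (B = Pow(Add(-3, Rational(-3, 2)), -1) = Pow(Rational(-9, 2), -1) = Rational(-2, 9) ≈ -0.22222)
a = -6082 (a = Add(-250, Mul(-18, Pow(18, 2))) = Add(-250, Mul(-18, 324)) = Add(-250, -5832) = -6082)
Mul(a, B) = Mul(-6082, Rational(-2, 9)) = Rational(12164, 9)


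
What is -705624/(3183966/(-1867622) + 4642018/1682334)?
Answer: -277130649787742844/414130085569 ≈ -6.6919e+5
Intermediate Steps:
-705624/(3183966/(-1867622) + 4642018/1682334) = -705624/(3183966*(-1/1867622) + 4642018*(1/1682334)) = -705624/(-1591983/933811 + 2321009/841167) = -705624/828260171138/785490997437 = -705624*785490997437/828260171138 = -277130649787742844/414130085569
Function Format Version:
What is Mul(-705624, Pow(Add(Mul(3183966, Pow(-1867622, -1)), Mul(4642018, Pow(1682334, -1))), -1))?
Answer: Rational(-277130649787742844, 414130085569) ≈ -6.6919e+5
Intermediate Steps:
Mul(-705624, Pow(Add(Mul(3183966, Pow(-1867622, -1)), Mul(4642018, Pow(1682334, -1))), -1)) = Mul(-705624, Pow(Add(Mul(3183966, Rational(-1, 1867622)), Mul(4642018, Rational(1, 1682334))), -1)) = Mul(-705624, Pow(Add(Rational(-1591983, 933811), Rational(2321009, 841167)), -1)) = Mul(-705624, Pow(Rational(828260171138, 785490997437), -1)) = Mul(-705624, Rational(785490997437, 828260171138)) = Rational(-277130649787742844, 414130085569)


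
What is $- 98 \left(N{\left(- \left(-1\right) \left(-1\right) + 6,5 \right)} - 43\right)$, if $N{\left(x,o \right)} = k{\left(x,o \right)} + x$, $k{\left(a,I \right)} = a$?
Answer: $3234$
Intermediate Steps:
$N{\left(x,o \right)} = 2 x$ ($N{\left(x,o \right)} = x + x = 2 x$)
$- 98 \left(N{\left(- \left(-1\right) \left(-1\right) + 6,5 \right)} - 43\right) = - 98 \left(2 \left(- \left(-1\right) \left(-1\right) + 6\right) - 43\right) = - 98 \left(2 \left(\left(-1\right) 1 + 6\right) - 43\right) = - 98 \left(2 \left(-1 + 6\right) - 43\right) = - 98 \left(2 \cdot 5 - 43\right) = - 98 \left(10 - 43\right) = \left(-98\right) \left(-33\right) = 3234$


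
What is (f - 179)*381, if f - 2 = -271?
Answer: -170688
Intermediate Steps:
f = -269 (f = 2 - 271 = -269)
(f - 179)*381 = (-269 - 179)*381 = -448*381 = -170688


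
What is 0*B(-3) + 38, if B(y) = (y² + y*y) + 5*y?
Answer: 38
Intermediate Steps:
B(y) = 2*y² + 5*y (B(y) = (y² + y²) + 5*y = 2*y² + 5*y)
0*B(-3) + 38 = 0*(-3*(5 + 2*(-3))) + 38 = 0*(-3*(5 - 6)) + 38 = 0*(-3*(-1)) + 38 = 0*3 + 38 = 0 + 38 = 38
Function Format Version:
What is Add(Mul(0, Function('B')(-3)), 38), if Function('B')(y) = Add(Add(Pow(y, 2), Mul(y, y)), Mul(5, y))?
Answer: 38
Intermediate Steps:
Function('B')(y) = Add(Mul(2, Pow(y, 2)), Mul(5, y)) (Function('B')(y) = Add(Add(Pow(y, 2), Pow(y, 2)), Mul(5, y)) = Add(Mul(2, Pow(y, 2)), Mul(5, y)))
Add(Mul(0, Function('B')(-3)), 38) = Add(Mul(0, Mul(-3, Add(5, Mul(2, -3)))), 38) = Add(Mul(0, Mul(-3, Add(5, -6))), 38) = Add(Mul(0, Mul(-3, -1)), 38) = Add(Mul(0, 3), 38) = Add(0, 38) = 38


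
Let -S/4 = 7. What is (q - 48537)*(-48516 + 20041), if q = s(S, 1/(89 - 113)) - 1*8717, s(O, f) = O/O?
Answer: 1630279175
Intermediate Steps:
S = -28 (S = -4*7 = -28)
s(O, f) = 1
q = -8716 (q = 1 - 1*8717 = 1 - 8717 = -8716)
(q - 48537)*(-48516 + 20041) = (-8716 - 48537)*(-48516 + 20041) = -57253*(-28475) = 1630279175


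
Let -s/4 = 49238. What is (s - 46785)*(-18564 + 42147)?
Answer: -5748049671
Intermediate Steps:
s = -196952 (s = -4*49238 = -196952)
(s - 46785)*(-18564 + 42147) = (-196952 - 46785)*(-18564 + 42147) = -243737*23583 = -5748049671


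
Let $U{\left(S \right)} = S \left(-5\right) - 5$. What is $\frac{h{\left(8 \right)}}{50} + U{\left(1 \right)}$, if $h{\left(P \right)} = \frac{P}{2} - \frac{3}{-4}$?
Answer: $- \frac{1981}{200} \approx -9.905$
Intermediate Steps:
$U{\left(S \right)} = -5 - 5 S$ ($U{\left(S \right)} = - 5 S - 5 = -5 - 5 S$)
$h{\left(P \right)} = \frac{3}{4} + \frac{P}{2}$ ($h{\left(P \right)} = P \frac{1}{2} - - \frac{3}{4} = \frac{P}{2} + \frac{3}{4} = \frac{3}{4} + \frac{P}{2}$)
$\frac{h{\left(8 \right)}}{50} + U{\left(1 \right)} = \frac{\frac{3}{4} + \frac{1}{2} \cdot 8}{50} - 10 = \left(\frac{3}{4} + 4\right) \frac{1}{50} - 10 = \frac{19}{4} \cdot \frac{1}{50} - 10 = \frac{19}{200} - 10 = - \frac{1981}{200}$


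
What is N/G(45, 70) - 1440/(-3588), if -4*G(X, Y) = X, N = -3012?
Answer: 1202584/4485 ≈ 268.13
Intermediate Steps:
G(X, Y) = -X/4
N/G(45, 70) - 1440/(-3588) = -3012/((-¼*45)) - 1440/(-3588) = -3012/(-45/4) - 1440*(-1/3588) = -3012*(-4/45) + 120/299 = 4016/15 + 120/299 = 1202584/4485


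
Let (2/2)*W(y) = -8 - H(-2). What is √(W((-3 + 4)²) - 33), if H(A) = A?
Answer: I*√39 ≈ 6.245*I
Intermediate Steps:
W(y) = -6 (W(y) = -8 - 1*(-2) = -8 + 2 = -6)
√(W((-3 + 4)²) - 33) = √(-6 - 33) = √(-39) = I*√39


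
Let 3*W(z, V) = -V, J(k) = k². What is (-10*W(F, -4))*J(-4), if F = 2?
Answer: -640/3 ≈ -213.33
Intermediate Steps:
W(z, V) = -V/3 (W(z, V) = (-V)/3 = -V/3)
(-10*W(F, -4))*J(-4) = -(-10)*(-4)/3*(-4)² = -10*4/3*16 = -40/3*16 = -640/3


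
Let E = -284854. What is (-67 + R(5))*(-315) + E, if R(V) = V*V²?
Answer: -303124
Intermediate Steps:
R(V) = V³
(-67 + R(5))*(-315) + E = (-67 + 5³)*(-315) - 284854 = (-67 + 125)*(-315) - 284854 = 58*(-315) - 284854 = -18270 - 284854 = -303124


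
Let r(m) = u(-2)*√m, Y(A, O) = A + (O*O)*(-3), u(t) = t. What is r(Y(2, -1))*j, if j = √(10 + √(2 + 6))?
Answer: -2*I*√(10 + 2*√2) ≈ -7.1634*I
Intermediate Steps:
Y(A, O) = A - 3*O² (Y(A, O) = A + O²*(-3) = A - 3*O²)
j = √(10 + 2*√2) (j = √(10 + √8) = √(10 + 2*√2) ≈ 3.5817)
r(m) = -2*√m
r(Y(2, -1))*j = (-2*√(2 - 3*(-1)²))*√(10 + 2*√2) = (-2*√(2 - 3*1))*√(10 + 2*√2) = (-2*√(2 - 3))*√(10 + 2*√2) = (-2*I)*√(10 + 2*√2) = -2*I*√(10 + 2*√2)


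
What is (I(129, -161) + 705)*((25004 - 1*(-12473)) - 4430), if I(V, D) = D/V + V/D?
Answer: 68924631343/2967 ≈ 2.3230e+7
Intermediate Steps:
(I(129, -161) + 705)*((25004 - 1*(-12473)) - 4430) = ((-161/129 + 129/(-161)) + 705)*((25004 - 1*(-12473)) - 4430) = ((-161*1/129 + 129*(-1/161)) + 705)*((25004 + 12473) - 4430) = ((-161/129 - 129/161) + 705)*(37477 - 4430) = (-42562/20769 + 705)*33047 = (14599583/20769)*33047 = 68924631343/2967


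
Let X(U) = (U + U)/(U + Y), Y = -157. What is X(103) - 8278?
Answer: -223609/27 ≈ -8281.8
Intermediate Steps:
X(U) = 2*U/(-157 + U) (X(U) = (U + U)/(U - 157) = (2*U)/(-157 + U) = 2*U/(-157 + U))
X(103) - 8278 = 2*103/(-157 + 103) - 8278 = 2*103/(-54) - 8278 = 2*103*(-1/54) - 8278 = -103/27 - 8278 = -223609/27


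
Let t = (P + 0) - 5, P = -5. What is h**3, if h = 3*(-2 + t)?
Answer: -46656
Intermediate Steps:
t = -10 (t = (-5 + 0) - 5 = -5 - 5 = -10)
h = -36 (h = 3*(-2 - 10) = 3*(-12) = -36)
h**3 = (-36)**3 = -46656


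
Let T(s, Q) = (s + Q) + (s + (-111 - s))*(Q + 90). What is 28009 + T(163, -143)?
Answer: 33912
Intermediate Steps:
T(s, Q) = -9990 + s - 110*Q (T(s, Q) = (Q + s) - 111*(90 + Q) = (Q + s) + (-9990 - 111*Q) = -9990 + s - 110*Q)
28009 + T(163, -143) = 28009 + (-9990 + 163 - 110*(-143)) = 28009 + (-9990 + 163 + 15730) = 28009 + 5903 = 33912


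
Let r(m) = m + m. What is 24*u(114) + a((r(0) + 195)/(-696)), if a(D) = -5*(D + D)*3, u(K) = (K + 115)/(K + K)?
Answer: 71653/2204 ≈ 32.510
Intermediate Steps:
r(m) = 2*m
u(K) = (115 + K)/(2*K) (u(K) = (115 + K)/((2*K)) = (115 + K)*(1/(2*K)) = (115 + K)/(2*K))
a(D) = -30*D (a(D) = -10*D*3 = -30*D)
24*u(114) + a((r(0) + 195)/(-696)) = 24*((1/2)*(115 + 114)/114) - 30*(2*0 + 195)/(-696) = 24*((1/2)*(1/114)*229) - 30*(0 + 195)*(-1)/696 = 24*(229/228) - 5850*(-1)/696 = 458/19 - 30*(-65/232) = 458/19 + 975/116 = 71653/2204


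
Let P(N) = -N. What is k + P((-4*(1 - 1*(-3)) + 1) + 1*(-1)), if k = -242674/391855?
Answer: 6027006/391855 ≈ 15.381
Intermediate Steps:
k = -242674/391855 (k = -242674*1/391855 = -242674/391855 ≈ -0.61930)
k + P((-4*(1 - 1*(-3)) + 1) + 1*(-1)) = -242674/391855 - ((-4*(1 - 1*(-3)) + 1) + 1*(-1)) = -242674/391855 - ((-4*(1 + 3) + 1) - 1) = -242674/391855 - ((-4*4 + 1) - 1) = -242674/391855 - ((-16 + 1) - 1) = -242674/391855 - (-15 - 1) = -242674/391855 - 1*(-16) = -242674/391855 + 16 = 6027006/391855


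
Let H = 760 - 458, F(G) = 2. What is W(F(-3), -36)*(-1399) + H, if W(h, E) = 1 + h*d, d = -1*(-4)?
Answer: -12289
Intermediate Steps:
d = 4
H = 302
W(h, E) = 1 + 4*h (W(h, E) = 1 + h*4 = 1 + 4*h)
W(F(-3), -36)*(-1399) + H = (1 + 4*2)*(-1399) + 302 = (1 + 8)*(-1399) + 302 = 9*(-1399) + 302 = -12591 + 302 = -12289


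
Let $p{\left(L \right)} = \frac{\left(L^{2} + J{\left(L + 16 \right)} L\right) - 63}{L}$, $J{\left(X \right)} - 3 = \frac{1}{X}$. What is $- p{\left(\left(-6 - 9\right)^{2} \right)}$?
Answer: $- \frac{1372038}{6025} \approx -227.72$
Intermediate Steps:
$J{\left(X \right)} = 3 + \frac{1}{X}$
$p{\left(L \right)} = \frac{-63 + L^{2} + L \left(3 + \frac{1}{16 + L}\right)}{L}$ ($p{\left(L \right)} = \frac{\left(L^{2} + \left(3 + \frac{1}{L + 16}\right) L\right) - 63}{L} = \frac{\left(L^{2} + \left(3 + \frac{1}{16 + L}\right) L\right) - 63}{L} = \frac{\left(L^{2} + L \left(3 + \frac{1}{16 + L}\right)\right) - 63}{L} = \frac{-63 + L^{2} + L \left(3 + \frac{1}{16 + L}\right)}{L}$)
$- p{\left(\left(-6 - 9\right)^{2} \right)} = - \frac{-1008 - 62 \left(-6 - 9\right)^{2} + \left(-6 - 9\right)^{2} \left(3 + \left(-6 - 9\right)^{2}\right) \left(16 + \left(-6 - 9\right)^{2}\right)}{\left(-6 - 9\right)^{2} \left(16 + \left(-6 - 9\right)^{2}\right)} = - \frac{-1008 - 62 \left(-15\right)^{2} + \left(-15\right)^{2} \left(3 + \left(-15\right)^{2}\right) \left(16 + \left(-15\right)^{2}\right)}{\left(-15\right)^{2} \left(16 + \left(-15\right)^{2}\right)} = - \frac{-1008 - 13950 + 225 \left(3 + 225\right) \left(16 + 225\right)}{225 \left(16 + 225\right)} = - \frac{-1008 - 13950 + 225 \cdot 228 \cdot 241}{225 \cdot 241} = - \frac{-1008 - 13950 + 12363300}{225 \cdot 241} = - \frac{12348342}{225 \cdot 241} = \left(-1\right) \frac{1372038}{6025} = - \frac{1372038}{6025}$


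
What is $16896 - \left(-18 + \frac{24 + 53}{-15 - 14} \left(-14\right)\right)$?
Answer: $\frac{489428}{29} \approx 16877.0$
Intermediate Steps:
$16896 - \left(-18 + \frac{24 + 53}{-15 - 14} \left(-14\right)\right) = 16896 - \left(-18 + \frac{77}{-29} \left(-14\right)\right) = 16896 - \left(-18 + 77 \left(- \frac{1}{29}\right) \left(-14\right)\right) = 16896 - \left(-18 - - \frac{1078}{29}\right) = 16896 - \left(-18 + \frac{1078}{29}\right) = 16896 - \frac{556}{29} = \frac{489428}{29}$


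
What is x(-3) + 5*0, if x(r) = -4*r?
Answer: 12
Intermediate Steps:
x(-3) + 5*0 = -4*(-3) + 5*0 = 12 + 0 = 12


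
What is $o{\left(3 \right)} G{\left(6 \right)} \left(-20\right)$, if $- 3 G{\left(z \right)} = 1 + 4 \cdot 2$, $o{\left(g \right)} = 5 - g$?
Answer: $120$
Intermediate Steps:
$G{\left(z \right)} = -3$ ($G{\left(z \right)} = - \frac{1 + 4 \cdot 2}{3} = - \frac{1 + 8}{3} = \left(- \frac{1}{3}\right) 9 = -3$)
$o{\left(3 \right)} G{\left(6 \right)} \left(-20\right) = \left(5 - 3\right) \left(-3\right) \left(-20\right) = 2 \left(-3\right) \left(-20\right) = \left(-6\right) \left(-20\right) = 120$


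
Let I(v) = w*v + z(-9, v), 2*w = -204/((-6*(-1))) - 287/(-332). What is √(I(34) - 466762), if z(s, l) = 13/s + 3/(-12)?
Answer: 2*I*√7243685311/249 ≈ 683.61*I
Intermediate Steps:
z(s, l) = -¼ + 13/s (z(s, l) = 13/s + 3*(-1/12) = 13/s - ¼ = -¼ + 13/s)
w = -11001/664 (w = (-204/((-6*(-1))) - 287/(-332))/2 = (-204/6 - 287*(-1/332))/2 = (-204*⅙ + 287/332)/2 = (-34 + 287/332)/2 = (½)*(-11001/332) = -11001/664 ≈ -16.568)
I(v) = -61/36 - 11001*v/664 (I(v) = -11001*v/664 + (¼)*(52 - 1*(-9))/(-9) = -11001*v/664 + (¼)*(-⅑)*(52 + 9) = -11001*v/664 + (¼)*(-⅑)*61 = -11001*v/664 - 61/36 = -61/36 - 11001*v/664)
√(I(34) - 466762) = √((-61/36 - 11001/664*34) - 466762) = √((-61/36 - 187017/332) - 466762) = √(-422054/747 - 466762) = √(-349093268/747) = 2*I*√7243685311/249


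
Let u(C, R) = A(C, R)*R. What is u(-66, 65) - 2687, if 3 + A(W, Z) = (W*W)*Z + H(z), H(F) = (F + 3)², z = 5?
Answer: 18405378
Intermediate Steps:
H(F) = (3 + F)²
A(W, Z) = 61 + Z*W² (A(W, Z) = -3 + ((W*W)*Z + (3 + 5)²) = -3 + (W²*Z + 8²) = -3 + (Z*W² + 64) = -3 + (64 + Z*W²) = 61 + Z*W²)
u(C, R) = R*(61 + R*C²) (u(C, R) = (61 + R*C²)*R = R*(61 + R*C²))
u(-66, 65) - 2687 = 65*(61 + 65*(-66)²) - 2687 = 65*(61 + 65*4356) - 2687 = 65*(61 + 283140) - 2687 = 65*283201 - 2687 = 18408065 - 2687 = 18405378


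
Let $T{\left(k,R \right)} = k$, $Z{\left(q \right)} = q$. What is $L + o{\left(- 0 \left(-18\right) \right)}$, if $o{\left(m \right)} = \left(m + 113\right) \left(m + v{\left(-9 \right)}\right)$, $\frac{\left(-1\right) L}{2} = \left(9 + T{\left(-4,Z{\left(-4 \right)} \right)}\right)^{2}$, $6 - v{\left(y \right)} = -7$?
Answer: $1419$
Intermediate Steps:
$v{\left(y \right)} = 13$ ($v{\left(y \right)} = 6 - -7 = 6 + 7 = 13$)
$L = -50$ ($L = - 2 \left(9 - 4\right)^{2} = - 2 \cdot 5^{2} = \left(-2\right) 25 = -50$)
$o{\left(m \right)} = \left(13 + m\right) \left(113 + m\right)$ ($o{\left(m \right)} = \left(m + 113\right) \left(m + 13\right) = \left(113 + m\right) \left(13 + m\right) = \left(13 + m\right) \left(113 + m\right)$)
$L + o{\left(- 0 \left(-18\right) \right)} = -50 + \left(1469 + \left(- 0 \left(-18\right)\right)^{2} + 126 \left(- 0 \left(-18\right)\right)\right) = -50 + \left(1469 + \left(\left(-1\right) 0\right)^{2} + 126 \left(\left(-1\right) 0\right)\right) = -50 + \left(1469 + 0^{2} + 126 \cdot 0\right) = -50 + \left(1469 + 0 + 0\right) = -50 + 1469 = 1419$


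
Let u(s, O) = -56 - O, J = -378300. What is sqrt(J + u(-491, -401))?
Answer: 3*I*sqrt(41995) ≈ 614.78*I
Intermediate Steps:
sqrt(J + u(-491, -401)) = sqrt(-378300 + (-56 - 1*(-401))) = sqrt(-378300 + (-56 + 401)) = sqrt(-378300 + 345) = sqrt(-377955) = 3*I*sqrt(41995)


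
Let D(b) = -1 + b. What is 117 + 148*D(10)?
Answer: 1449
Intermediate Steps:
117 + 148*D(10) = 117 + 148*(-1 + 10) = 117 + 148*9 = 117 + 1332 = 1449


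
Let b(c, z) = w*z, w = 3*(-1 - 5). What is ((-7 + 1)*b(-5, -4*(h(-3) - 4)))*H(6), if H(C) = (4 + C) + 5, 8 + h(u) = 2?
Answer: 64800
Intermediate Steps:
h(u) = -6 (h(u) = -8 + 2 = -6)
H(C) = 9 + C
w = -18 (w = 3*(-6) = -18)
b(c, z) = -18*z
((-7 + 1)*b(-5, -4*(h(-3) - 4)))*H(6) = ((-7 + 1)*(-(-72)*(-6 - 4)))*(9 + 6) = -(-108)*(-4*(-10))*15 = -(-108)*40*15 = -6*(-720)*15 = 4320*15 = 64800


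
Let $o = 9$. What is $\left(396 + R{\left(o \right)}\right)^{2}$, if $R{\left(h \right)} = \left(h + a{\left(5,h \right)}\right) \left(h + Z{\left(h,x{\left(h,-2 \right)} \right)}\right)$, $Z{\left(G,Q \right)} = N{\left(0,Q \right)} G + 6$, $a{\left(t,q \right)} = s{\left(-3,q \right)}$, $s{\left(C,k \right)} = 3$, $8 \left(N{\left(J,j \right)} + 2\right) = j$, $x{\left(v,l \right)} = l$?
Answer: $110889$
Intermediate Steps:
$N{\left(J,j \right)} = -2 + \frac{j}{8}$
$a{\left(t,q \right)} = 3$
$Z{\left(G,Q \right)} = 6 + G \left(-2 + \frac{Q}{8}\right)$ ($Z{\left(G,Q \right)} = \left(-2 + \frac{Q}{8}\right) G + 6 = G \left(-2 + \frac{Q}{8}\right) + 6 = 6 + G \left(-2 + \frac{Q}{8}\right)$)
$R{\left(h \right)} = \left(3 + h\right) \left(6 - \frac{5 h}{4}\right)$ ($R{\left(h \right)} = \left(h + 3\right) \left(h + \left(6 + \frac{h \left(-16 - 2\right)}{8}\right)\right) = \left(3 + h\right) \left(h + \left(6 + \frac{1}{8} h \left(-18\right)\right)\right) = \left(3 + h\right) \left(h - \left(-6 + \frac{9 h}{4}\right)\right) = \left(3 + h\right) \left(6 - \frac{5 h}{4}\right)$)
$\left(396 + R{\left(o \right)}\right)^{2} = \left(396 + \left(18 - \frac{5 \cdot 9^{2}}{4} + \frac{9}{4} \cdot 9\right)\right)^{2} = \left(396 + \left(18 - \frac{405}{4} + \frac{81}{4}\right)\right)^{2} = \left(396 - 63\right)^{2} = 333^{2} = 110889$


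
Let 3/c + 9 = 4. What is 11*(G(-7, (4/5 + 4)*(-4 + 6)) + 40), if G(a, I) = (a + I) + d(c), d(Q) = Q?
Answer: 462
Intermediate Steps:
c = -⅗ (c = 3/(-9 + 4) = 3/(-5) = 3*(-⅕) = -⅗ ≈ -0.60000)
G(a, I) = -⅗ + I + a (G(a, I) = (a + I) - ⅗ = (I + a) - ⅗ = -⅗ + I + a)
11*(G(-7, (4/5 + 4)*(-4 + 6)) + 40) = 11*((-⅗ + (4/5 + 4)*(-4 + 6) - 7) + 40) = 11*((-⅗ + (4*(⅕) + 4)*2 - 7) + 40) = 11*((-⅗ + (⅘ + 4)*2 - 7) + 40) = 11*((-⅗ + (24/5)*2 - 7) + 40) = 11*((-⅗ + 48/5 - 7) + 40) = 11*(2 + 40) = 11*42 = 462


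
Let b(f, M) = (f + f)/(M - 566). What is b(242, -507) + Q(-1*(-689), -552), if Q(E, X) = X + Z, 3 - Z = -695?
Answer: 156174/1073 ≈ 145.55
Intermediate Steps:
Z = 698 (Z = 3 - 1*(-695) = 3 + 695 = 698)
b(f, M) = 2*f/(-566 + M) (b(f, M) = (2*f)/(-566 + M) = 2*f/(-566 + M))
Q(E, X) = 698 + X (Q(E, X) = X + 698 = 698 + X)
b(242, -507) + Q(-1*(-689), -552) = 2*242/(-566 - 507) + (698 - 552) = 2*242/(-1073) + 146 = 2*242*(-1/1073) + 146 = -484/1073 + 146 = 156174/1073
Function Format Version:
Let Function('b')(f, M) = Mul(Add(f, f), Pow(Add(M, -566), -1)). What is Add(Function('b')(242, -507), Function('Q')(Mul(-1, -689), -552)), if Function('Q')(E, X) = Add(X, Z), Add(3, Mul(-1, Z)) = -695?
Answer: Rational(156174, 1073) ≈ 145.55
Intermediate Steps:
Z = 698 (Z = Add(3, Mul(-1, -695)) = Add(3, 695) = 698)
Function('b')(f, M) = Mul(2, f, Pow(Add(-566, M), -1)) (Function('b')(f, M) = Mul(Mul(2, f), Pow(Add(-566, M), -1)) = Mul(2, f, Pow(Add(-566, M), -1)))
Function('Q')(E, X) = Add(698, X) (Function('Q')(E, X) = Add(X, 698) = Add(698, X))
Add(Function('b')(242, -507), Function('Q')(Mul(-1, -689), -552)) = Add(Mul(2, 242, Pow(Add(-566, -507), -1)), Add(698, -552)) = Add(Mul(2, 242, Pow(-1073, -1)), 146) = Add(Mul(2, 242, Rational(-1, 1073)), 146) = Add(Rational(-484, 1073), 146) = Rational(156174, 1073)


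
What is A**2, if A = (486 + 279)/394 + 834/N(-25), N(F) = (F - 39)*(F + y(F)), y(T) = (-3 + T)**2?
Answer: 9420829619569/2543744287744 ≈ 3.7035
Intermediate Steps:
N(F) = (-39 + F)*(F + (-3 + F)**2) (N(F) = (F - 39)*(F + (-3 + F)**2) = (-39 + F)*(F + (-3 + F)**2))
A = 3069337/1594912 (A = (486 + 279)/394 + 834/(-351 + (-25)**3 - 44*(-25)**2 + 204*(-25)) = 765*(1/394) + 834/(-351 - 15625 - 44*625 - 5100) = 765/394 + 834/(-351 - 15625 - 27500 - 5100) = 765/394 + 834/(-48576) = 765/394 + 834*(-1/48576) = 765/394 - 139/8096 = 3069337/1594912 ≈ 1.9245)
A**2 = (3069337/1594912)**2 = 9420829619569/2543744287744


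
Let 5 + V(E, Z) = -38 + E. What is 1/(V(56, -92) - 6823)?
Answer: -1/6810 ≈ -0.00014684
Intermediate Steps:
V(E, Z) = -43 + E (V(E, Z) = -5 + (-38 + E) = -43 + E)
1/(V(56, -92) - 6823) = 1/((-43 + 56) - 6823) = 1/(13 - 6823) = 1/(-6810) = -1/6810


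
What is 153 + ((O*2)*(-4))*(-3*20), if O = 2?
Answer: 1113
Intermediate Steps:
153 + ((O*2)*(-4))*(-3*20) = 153 + ((2*2)*(-4))*(-3*20) = 153 + (4*(-4))*(-60) = 153 - 16*(-60) = 153 + 960 = 1113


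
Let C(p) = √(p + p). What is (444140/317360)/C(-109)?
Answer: -22207*I*√218/3459224 ≈ -0.094785*I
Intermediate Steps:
C(p) = √2*√p (C(p) = √(2*p) = √2*√p)
(444140/317360)/C(-109) = (444140/317360)/((√2*√(-109))) = (444140*(1/317360))/((√2*(I*√109))) = 22207/(15868*((I*√218))) = 22207*(-I*√218/218)/15868 = -22207*I*√218/3459224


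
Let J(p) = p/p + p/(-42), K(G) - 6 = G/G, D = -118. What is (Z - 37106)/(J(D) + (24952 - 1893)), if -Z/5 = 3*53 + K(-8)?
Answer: -796656/484319 ≈ -1.6449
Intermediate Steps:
K(G) = 7 (K(G) = 6 + G/G = 6 + 1 = 7)
J(p) = 1 - p/42 (J(p) = 1 + p*(-1/42) = 1 - p/42)
Z = -830 (Z = -5*(3*53 + 7) = -5*(159 + 7) = -5*166 = -830)
(Z - 37106)/(J(D) + (24952 - 1893)) = (-830 - 37106)/((1 - 1/42*(-118)) + (24952 - 1893)) = -37936/((1 + 59/21) + 23059) = -37936/(80/21 + 23059) = -37936/484319/21 = -37936*21/484319 = -796656/484319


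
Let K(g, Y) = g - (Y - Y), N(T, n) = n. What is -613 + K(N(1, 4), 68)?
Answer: -609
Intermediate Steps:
K(g, Y) = g (K(g, Y) = g - 1*0 = g + 0 = g)
-613 + K(N(1, 4), 68) = -613 + 4 = -609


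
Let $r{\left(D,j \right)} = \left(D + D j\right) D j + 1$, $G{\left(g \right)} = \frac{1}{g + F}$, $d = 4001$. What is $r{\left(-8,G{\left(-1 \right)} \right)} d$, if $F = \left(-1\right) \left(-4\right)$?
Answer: $\frac{1060265}{9} \approx 1.1781 \cdot 10^{5}$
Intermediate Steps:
$F = 4$
$G{\left(g \right)} = \frac{1}{4 + g}$ ($G{\left(g \right)} = \frac{1}{g + 4} = \frac{1}{4 + g}$)
$r{\left(D,j \right)} = 1 + D j \left(D + D j\right)$ ($r{\left(D,j \right)} = D \left(D + D j\right) j + 1 = D j \left(D + D j\right) + 1 = 1 + D j \left(D + D j\right)$)
$r{\left(-8,G{\left(-1 \right)} \right)} d = \left(1 + \frac{\left(-8\right)^{2}}{4 - 1} + \left(-8\right)^{2} \left(\frac{1}{4 - 1}\right)^{2}\right) 4001 = \left(1 + \frac{1}{3} \cdot 64 + 64 \left(\frac{1}{3}\right)^{2}\right) 4001 = \left(1 + \frac{1}{3} \cdot 64 + \frac{64}{9}\right) 4001 = \left(1 + \frac{64}{3} + 64 \cdot \frac{1}{9}\right) 4001 = \left(1 + \frac{64}{3} + \frac{64}{9}\right) 4001 = \frac{265}{9} \cdot 4001 = \frac{1060265}{9}$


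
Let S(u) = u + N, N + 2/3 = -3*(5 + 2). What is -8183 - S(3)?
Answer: -24493/3 ≈ -8164.3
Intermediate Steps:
N = -65/3 (N = -⅔ - 3*(5 + 2) = -⅔ - 3*7 = -⅔ - 21 = -65/3 ≈ -21.667)
S(u) = -65/3 + u (S(u) = u - 65/3 = -65/3 + u)
-8183 - S(3) = -8183 - (-65/3 + 3) = -8183 - 1*(-56/3) = -8183 + 56/3 = -24493/3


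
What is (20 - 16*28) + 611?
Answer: 183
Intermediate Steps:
(20 - 16*28) + 611 = (20 - 448) + 611 = -428 + 611 = 183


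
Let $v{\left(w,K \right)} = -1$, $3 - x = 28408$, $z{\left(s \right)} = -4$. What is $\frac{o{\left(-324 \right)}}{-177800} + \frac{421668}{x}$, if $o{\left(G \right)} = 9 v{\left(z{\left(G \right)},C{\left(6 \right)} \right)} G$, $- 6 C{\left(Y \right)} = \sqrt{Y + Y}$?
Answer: $- \frac{288674613}{19424650} \approx -14.861$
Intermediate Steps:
$C{\left(Y \right)} = - \frac{\sqrt{2} \sqrt{Y}}{6}$ ($C{\left(Y \right)} = - \frac{\sqrt{Y + Y}}{6} = - \frac{\sqrt{2 Y}}{6} = - \frac{\sqrt{2} \sqrt{Y}}{6}$)
$x = -28405$ ($x = 3 - 28408 = -28405$)
$o{\left(G \right)} = - 9 G$ ($o{\left(G \right)} = 9 \left(-1\right) G = - 9 G$)
$\frac{o{\left(-324 \right)}}{-177800} + \frac{421668}{x} = \frac{\left(-9\right) \left(-324\right)}{-177800} + \frac{421668}{-28405} = 2916 \left(- \frac{1}{177800}\right) + 421668 \left(- \frac{1}{28405}\right) = - \frac{729}{44450} - \frac{32436}{2185} = - \frac{288674613}{19424650}$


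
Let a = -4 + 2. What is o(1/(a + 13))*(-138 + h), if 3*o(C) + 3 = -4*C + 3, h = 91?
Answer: 188/33 ≈ 5.6970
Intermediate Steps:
a = -2
o(C) = -4*C/3 (o(C) = -1 + (-4*C + 3)/3 = -1 + (3 - 4*C)/3 = -1 + (1 - 4*C/3) = -4*C/3)
o(1/(a + 13))*(-138 + h) = (-4/(3*(-2 + 13)))*(-138 + 91) = -4/3/11*(-47) = -4/3*1/11*(-47) = -4/33*(-47) = 188/33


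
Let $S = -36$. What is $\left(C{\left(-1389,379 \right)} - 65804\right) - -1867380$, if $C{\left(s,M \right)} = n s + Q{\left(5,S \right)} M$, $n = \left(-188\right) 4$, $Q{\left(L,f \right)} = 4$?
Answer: $2847620$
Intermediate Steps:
$n = -752$
$C{\left(s,M \right)} = - 752 s + 4 M$
$\left(C{\left(-1389,379 \right)} - 65804\right) - -1867380 = \left(\left(\left(-752\right) \left(-1389\right) + 4 \cdot 379\right) - 65804\right) - -1867380 = \left(\left(1044528 + 1516\right) - 65804\right) + 1867380 = \left(1046044 - 65804\right) + 1867380 = 980240 + 1867380 = 2847620$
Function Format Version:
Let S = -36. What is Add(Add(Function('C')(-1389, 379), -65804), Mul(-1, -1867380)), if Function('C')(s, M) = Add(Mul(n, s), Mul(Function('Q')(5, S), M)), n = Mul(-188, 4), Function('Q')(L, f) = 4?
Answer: 2847620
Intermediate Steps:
n = -752
Function('C')(s, M) = Add(Mul(-752, s), Mul(4, M))
Add(Add(Function('C')(-1389, 379), -65804), Mul(-1, -1867380)) = Add(Add(Add(Mul(-752, -1389), Mul(4, 379)), -65804), Mul(-1, -1867380)) = Add(Add(Add(1044528, 1516), -65804), 1867380) = Add(Add(1046044, -65804), 1867380) = Add(980240, 1867380) = 2847620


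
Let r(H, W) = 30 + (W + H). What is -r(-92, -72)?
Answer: 134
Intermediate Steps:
r(H, W) = 30 + H + W (r(H, W) = 30 + (H + W) = 30 + H + W)
-r(-92, -72) = -(30 - 92 - 72) = -1*(-134) = 134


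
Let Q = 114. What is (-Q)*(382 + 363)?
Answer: -84930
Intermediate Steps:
(-Q)*(382 + 363) = (-1*114)*(382 + 363) = -114*745 = -84930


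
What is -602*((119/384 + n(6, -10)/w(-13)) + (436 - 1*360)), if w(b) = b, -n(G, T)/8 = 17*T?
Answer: 42531601/2496 ≈ 17040.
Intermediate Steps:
n(G, T) = -136*T
-602*((119/384 + n(6, -10)/w(-13)) + (436 - 1*360)) = -602*((119/384 - 136*(-10)/(-13)) + (436 - 1*360)) = -602*((119*(1/384) + 1360*(-1/13)) + (436 - 360)) = -602*((119/384 - 1360/13) + 76) = -602*(-520693/4992 + 76) = -602*(-141301/4992) = 42531601/2496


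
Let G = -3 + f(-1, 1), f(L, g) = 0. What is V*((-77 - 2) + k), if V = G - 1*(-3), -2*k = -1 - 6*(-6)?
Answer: 0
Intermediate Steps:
k = -35/2 (k = -(-1 - 6*(-6))/2 = -(-1 + 36)/2 = -1/2*35 = -35/2 ≈ -17.500)
G = -3 (G = -3 + 0 = -3)
V = 0 (V = -3 - 1*(-3) = -3 + 3 = 0)
V*((-77 - 2) + k) = 0*((-77 - 2) - 35/2) = 0*(-79 - 35/2) = 0*(-193/2) = 0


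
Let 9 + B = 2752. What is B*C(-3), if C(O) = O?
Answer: -8229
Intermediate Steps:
B = 2743 (B = -9 + 2752 = 2743)
B*C(-3) = 2743*(-3) = -8229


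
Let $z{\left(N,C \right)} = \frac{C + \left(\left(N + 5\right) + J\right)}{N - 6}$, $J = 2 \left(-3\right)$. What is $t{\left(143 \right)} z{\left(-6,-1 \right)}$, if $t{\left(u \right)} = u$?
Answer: $\frac{286}{3} \approx 95.333$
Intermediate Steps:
$J = -6$
$z{\left(N,C \right)} = \frac{-1 + C + N}{-6 + N}$ ($z{\left(N,C \right)} = \frac{C + \left(\left(N + 5\right) - 6\right)}{N - 6} = \frac{C + \left(\left(5 + N\right) - 6\right)}{-6 + N} = \frac{C + \left(-1 + N\right)}{-6 + N} = \frac{-1 + C + N}{-6 + N}$)
$t{\left(143 \right)} z{\left(-6,-1 \right)} = 143 \frac{-1 - 1 - 6}{-6 - 6} = 143 \frac{1}{-12} \left(-8\right) = 143 \left(\left(- \frac{1}{12}\right) \left(-8\right)\right) = 143 \cdot \frac{2}{3} = \frac{286}{3}$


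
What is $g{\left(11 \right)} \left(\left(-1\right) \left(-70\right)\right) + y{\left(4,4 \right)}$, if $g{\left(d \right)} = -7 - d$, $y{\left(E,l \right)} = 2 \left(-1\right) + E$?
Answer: $-1258$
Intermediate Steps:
$y{\left(E,l \right)} = -2 + E$
$g{\left(11 \right)} \left(\left(-1\right) \left(-70\right)\right) + y{\left(4,4 \right)} = \left(-7 - 11\right) \left(\left(-1\right) \left(-70\right)\right) + \left(-2 + 4\right) = \left(-7 - 11\right) 70 + 2 = \left(-18\right) 70 + 2 = -1260 + 2 = -1258$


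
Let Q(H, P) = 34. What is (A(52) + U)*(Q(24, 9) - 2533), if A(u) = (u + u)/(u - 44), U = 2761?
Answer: -6932226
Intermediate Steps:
A(u) = 2*u/(-44 + u) (A(u) = (2*u)/(-44 + u) = 2*u/(-44 + u))
(A(52) + U)*(Q(24, 9) - 2533) = (2*52/(-44 + 52) + 2761)*(34 - 2533) = (2*52/8 + 2761)*(-2499) = (2*52*(⅛) + 2761)*(-2499) = (13 + 2761)*(-2499) = 2774*(-2499) = -6932226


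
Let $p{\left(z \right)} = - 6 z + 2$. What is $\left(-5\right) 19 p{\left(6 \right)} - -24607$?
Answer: $27837$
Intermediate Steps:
$p{\left(z \right)} = 2 - 6 z$
$\left(-5\right) 19 p{\left(6 \right)} - -24607 = \left(-5\right) 19 \left(2 - 36\right) - -24607 = - 95 \left(2 - 36\right) + 24607 = \left(-95\right) \left(-34\right) + 24607 = 3230 + 24607 = 27837$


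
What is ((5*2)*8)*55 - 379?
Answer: 4021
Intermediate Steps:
((5*2)*8)*55 - 379 = (10*8)*55 - 379 = 80*55 - 379 = 4400 - 379 = 4021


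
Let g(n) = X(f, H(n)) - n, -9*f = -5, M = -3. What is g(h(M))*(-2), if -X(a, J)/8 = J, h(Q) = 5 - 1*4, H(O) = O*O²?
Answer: 18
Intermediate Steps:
f = 5/9 (f = -⅑*(-5) = 5/9 ≈ 0.55556)
H(O) = O³
h(Q) = 1 (h(Q) = 5 - 4 = 1)
X(a, J) = -8*J
g(n) = -n - 8*n³ (g(n) = -8*n³ - n = -n - 8*n³)
g(h(M))*(-2) = (-1*1 - 8*1³)*(-2) = (-1 - 8*1)*(-2) = (-1 - 8)*(-2) = -9*(-2) = 18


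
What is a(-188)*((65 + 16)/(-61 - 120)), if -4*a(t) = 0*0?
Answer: 0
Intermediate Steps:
a(t) = 0 (a(t) = -0*0 = -¼*0 = 0)
a(-188)*((65 + 16)/(-61 - 120)) = 0*((65 + 16)/(-61 - 120)) = 0*(81/(-181)) = 0*(81*(-1/181)) = 0*(-81/181) = 0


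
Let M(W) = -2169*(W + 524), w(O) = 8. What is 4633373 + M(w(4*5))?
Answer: 3479465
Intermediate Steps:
M(W) = -1136556 - 2169*W (M(W) = -2169*(524 + W) = -1136556 - 2169*W)
4633373 + M(w(4*5)) = 4633373 + (-1136556 - 2169*8) = 4633373 + (-1136556 - 17352) = 4633373 - 1153908 = 3479465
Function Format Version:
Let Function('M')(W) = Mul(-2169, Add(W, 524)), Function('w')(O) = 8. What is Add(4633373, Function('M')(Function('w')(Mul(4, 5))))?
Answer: 3479465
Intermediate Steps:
Function('M')(W) = Add(-1136556, Mul(-2169, W)) (Function('M')(W) = Mul(-2169, Add(524, W)) = Add(-1136556, Mul(-2169, W)))
Add(4633373, Function('M')(Function('w')(Mul(4, 5)))) = Add(4633373, Add(-1136556, Mul(-2169, 8))) = Add(4633373, Add(-1136556, -17352)) = Add(4633373, -1153908) = 3479465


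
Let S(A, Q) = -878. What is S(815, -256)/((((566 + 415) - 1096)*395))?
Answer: 878/45425 ≈ 0.019329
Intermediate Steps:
S(815, -256)/((((566 + 415) - 1096)*395)) = -878*1/(395*((566 + 415) - 1096)) = -878*1/(395*(981 - 1096)) = -878/((-115*395)) = -878/(-45425) = -878*(-1/45425) = 878/45425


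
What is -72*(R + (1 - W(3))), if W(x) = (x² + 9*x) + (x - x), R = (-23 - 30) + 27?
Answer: 4392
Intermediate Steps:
R = -26 (R = -53 + 27 = -26)
W(x) = x² + 9*x (W(x) = (x² + 9*x) + 0 = x² + 9*x)
-72*(R + (1 - W(3))) = -72*(-26 + (1 - 3*(9 + 3))) = -72*(-26 + (1 - 3*12)) = -72*(-26 + (1 - 1*36)) = -72*(-26 + (1 - 36)) = -72*(-26 - 35) = -72*(-61) = 4392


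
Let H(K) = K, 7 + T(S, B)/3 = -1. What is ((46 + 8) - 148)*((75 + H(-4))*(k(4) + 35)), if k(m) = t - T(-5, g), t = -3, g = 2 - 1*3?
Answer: -373744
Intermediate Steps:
g = -1 (g = 2 - 3 = -1)
T(S, B) = -24 (T(S, B) = -21 + 3*(-1) = -21 - 3 = -24)
k(m) = 21 (k(m) = -3 - 1*(-24) = -3 + 24 = 21)
((46 + 8) - 148)*((75 + H(-4))*(k(4) + 35)) = ((46 + 8) - 148)*((75 - 4)*(21 + 35)) = (54 - 148)*(71*56) = -94*3976 = -373744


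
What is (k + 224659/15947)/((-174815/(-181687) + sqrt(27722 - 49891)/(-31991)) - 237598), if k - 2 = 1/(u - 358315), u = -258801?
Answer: -423610744373390507141794735572536839/6256189994434811815371785944068849455608 + 55731165976289597651341693*I*sqrt(22169)/6256189994434811815371785944068849455608 ≈ -6.7711e-5 + 1.3264e-12*I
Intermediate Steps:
k = 1234231/617116 (k = 2 + 1/(-258801 - 358315) = 2 + 1/(-617116) = 2 - 1/617116 = 1234231/617116 ≈ 2.0000)
(k + 224659/15947)/((-174815/(-181687) + sqrt(27722 - 49891)/(-31991)) - 237598) = (1234231/617116 + 224659/15947)/((-174815/(-181687) + sqrt(27722 - 49891)/(-31991)) - 237598) = (1234231/617116 + 224659*(1/15947))/((-174815*(-1/181687) + sqrt(-22169)*(-1/31991)) - 237598) = (1234231/617116 + 224659/15947)/((174815/181687 + (I*sqrt(22169))*(-1/31991)) - 237598) = 158322945201/(9841148852*((174815/181687 - I*sqrt(22169)/31991) - 237598)) = 158322945201/(9841148852*(-43168293011/181687 - I*sqrt(22169)/31991))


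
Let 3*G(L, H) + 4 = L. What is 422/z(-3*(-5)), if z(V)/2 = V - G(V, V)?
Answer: 633/34 ≈ 18.618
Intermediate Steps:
G(L, H) = -4/3 + L/3
z(V) = 8/3 + 4*V/3 (z(V) = 2*(V - (-4/3 + V/3)) = 2*(V + (4/3 - V/3)) = 2*(4/3 + 2*V/3) = 8/3 + 4*V/3)
422/z(-3*(-5)) = 422/(8/3 + 4*(-3*(-5))/3) = 422/(8/3 + (4/3)*15) = 422/(8/3 + 20) = 422/(68/3) = 422*(3/68) = 633/34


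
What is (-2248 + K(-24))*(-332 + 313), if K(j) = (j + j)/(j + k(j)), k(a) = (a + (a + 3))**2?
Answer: 28489208/667 ≈ 42712.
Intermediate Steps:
k(a) = (3 + 2*a)**2 (k(a) = (a + (3 + a))**2 = (3 + 2*a)**2)
K(j) = 2*j/(j + (3 + 2*j)**2) (K(j) = (j + j)/(j + (3 + 2*j)**2) = (2*j)/(j + (3 + 2*j)**2) = 2*j/(j + (3 + 2*j)**2))
(-2248 + K(-24))*(-332 + 313) = (-2248 + 2*(-24)/(-24 + (3 + 2*(-24))**2))*(-332 + 313) = (-2248 + 2*(-24)/(-24 + (3 - 48)**2))*(-19) = (-2248 + 2*(-24)/(-24 + (-45)**2))*(-19) = (-2248 + 2*(-24)/(-24 + 2025))*(-19) = (-2248 + 2*(-24)/2001)*(-19) = (-2248 + 2*(-24)*(1/2001))*(-19) = (-2248 - 16/667)*(-19) = -1499432/667*(-19) = 28489208/667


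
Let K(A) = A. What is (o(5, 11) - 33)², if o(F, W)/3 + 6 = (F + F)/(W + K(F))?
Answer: 154449/64 ≈ 2413.3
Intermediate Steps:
o(F, W) = -18 + 6*F/(F + W) (o(F, W) = -18 + 3*((F + F)/(W + F)) = -18 + 3*((2*F)/(F + W)) = -18 + 3*(2*F/(F + W)) = -18 + 6*F/(F + W))
(o(5, 11) - 33)² = (6*(-3*11 - 2*5)/(5 + 11) - 33)² = (6*(-33 - 10)/16 - 33)² = (6*(1/16)*(-43) - 33)² = (-129/8 - 33)² = (-393/8)² = 154449/64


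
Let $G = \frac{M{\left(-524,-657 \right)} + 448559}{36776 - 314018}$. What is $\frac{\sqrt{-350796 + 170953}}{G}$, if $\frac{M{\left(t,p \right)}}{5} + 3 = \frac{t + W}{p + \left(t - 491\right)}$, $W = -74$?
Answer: $- \frac{231774312 i \sqrt{179843}}{374984279} \approx - 262.12 i$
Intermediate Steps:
$M{\left(t,p \right)} = -15 + \frac{5 \left(-74 + t\right)}{-491 + p + t}$ ($M{\left(t,p \right)} = -15 + 5 \frac{t - 74}{p + \left(t - 491\right)} = -15 + 5 \frac{-74 + t}{p + \left(-491 + t\right)} = -15 + 5 \frac{-74 + t}{-491 + p + t} = -15 + \frac{5 \left(-74 + t\right)}{-491 + p + t}$)
$G = - \frac{374984279}{231774312}$ ($G = \frac{\frac{5 \left(1399 - -1971 - -1048\right)}{-491 - 657 - 524} + 448559}{36776 - 314018} = \frac{\frac{5 \left(1399 + 1971 + 1048\right)}{-1672} + 448559}{-277242} = \left(5 \left(- \frac{1}{1672}\right) 4418 + 448559\right) \left(- \frac{1}{277242}\right) = \left(- \frac{11045}{836} + 448559\right) \left(- \frac{1}{277242}\right) = \frac{374984279}{836} \left(- \frac{1}{277242}\right) = - \frac{374984279}{231774312} \approx -1.6179$)
$\frac{\sqrt{-350796 + 170953}}{G} = \frac{\sqrt{-350796 + 170953}}{- \frac{374984279}{231774312}} = \sqrt{-179843} \left(- \frac{231774312}{374984279}\right) = i \sqrt{179843} \left(- \frac{231774312}{374984279}\right) = - \frac{231774312 i \sqrt{179843}}{374984279}$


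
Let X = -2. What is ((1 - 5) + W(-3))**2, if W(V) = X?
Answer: 36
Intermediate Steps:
W(V) = -2
((1 - 5) + W(-3))**2 = ((1 - 5) - 2)**2 = (-4 - 2)**2 = (-6)**2 = 36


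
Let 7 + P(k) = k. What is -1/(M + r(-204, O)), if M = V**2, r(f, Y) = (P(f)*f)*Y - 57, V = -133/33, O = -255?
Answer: 1089/11953147964 ≈ 9.1106e-8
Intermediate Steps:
P(k) = -7 + k
V = -133/33 (V = -133*1/33 = -133/33 ≈ -4.0303)
r(f, Y) = -57 + Y*f*(-7 + f) (r(f, Y) = ((-7 + f)*f)*Y - 57 = (f*(-7 + f))*Y - 57 = Y*f*(-7 + f) - 57 = -57 + Y*f*(-7 + f))
M = 17689/1089 (M = (-133/33)**2 = 17689/1089 ≈ 16.243)
-1/(M + r(-204, O)) = -1/(17689/1089 + (-57 - 255*(-204)*(-7 - 204))) = -1/(17689/1089 + (-57 - 255*(-204)*(-211))) = -1/(17689/1089 + (-57 - 10976220)) = -1/(17689/1089 - 10976277) = -1/(-11953147964/1089) = -1*(-1089/11953147964) = 1089/11953147964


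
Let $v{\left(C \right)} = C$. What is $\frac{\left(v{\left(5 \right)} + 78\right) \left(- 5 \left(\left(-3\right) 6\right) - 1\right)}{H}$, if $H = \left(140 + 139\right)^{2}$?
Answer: $\frac{7387}{77841} \approx 0.094899$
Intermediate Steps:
$H = 77841$ ($H = 279^{2} = 77841$)
$\frac{\left(v{\left(5 \right)} + 78\right) \left(- 5 \left(\left(-3\right) 6\right) - 1\right)}{H} = \frac{\left(5 + 78\right) \left(- 5 \left(\left(-3\right) 6\right) - 1\right)}{77841} = 83 \left(\left(-5\right) \left(-18\right) - 1\right) \frac{1}{77841} = 83 \left(90 - 1\right) \frac{1}{77841} = 83 \cdot 89 \cdot \frac{1}{77841} = 7387 \cdot \frac{1}{77841} = \frac{7387}{77841}$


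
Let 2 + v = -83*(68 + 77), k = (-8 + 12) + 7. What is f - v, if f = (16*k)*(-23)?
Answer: 7989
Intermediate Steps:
k = 11 (k = 4 + 7 = 11)
v = -12037 (v = -2 - 83*(68 + 77) = -2 - 83*145 = -2 - 12035 = -12037)
f = -4048 (f = (16*11)*(-23) = 176*(-23) = -4048)
f - v = -4048 - 1*(-12037) = -4048 + 12037 = 7989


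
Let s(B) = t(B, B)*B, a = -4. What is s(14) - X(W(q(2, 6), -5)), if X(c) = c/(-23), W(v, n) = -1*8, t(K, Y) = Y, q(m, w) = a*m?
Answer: 4500/23 ≈ 195.65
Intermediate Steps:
q(m, w) = -4*m
W(v, n) = -8
s(B) = B² (s(B) = B*B = B²)
X(c) = -c/23 (X(c) = c*(-1/23) = -c/23)
s(14) - X(W(q(2, 6), -5)) = 14² - (-1)*(-8)/23 = 196 - 1*8/23 = 196 - 8/23 = 4500/23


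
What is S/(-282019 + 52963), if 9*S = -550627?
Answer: 550627/2061504 ≈ 0.26710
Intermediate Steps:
S = -550627/9 (S = (⅑)*(-550627) = -550627/9 ≈ -61181.)
S/(-282019 + 52963) = -550627/(9*(-282019 + 52963)) = -550627/9/(-229056) = -550627/9*(-1/229056) = 550627/2061504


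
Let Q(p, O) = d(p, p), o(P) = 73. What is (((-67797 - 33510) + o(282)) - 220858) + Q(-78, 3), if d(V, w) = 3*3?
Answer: -322083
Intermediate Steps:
d(V, w) = 9
Q(p, O) = 9
(((-67797 - 33510) + o(282)) - 220858) + Q(-78, 3) = (((-67797 - 33510) + 73) - 220858) + 9 = ((-101307 + 73) - 220858) + 9 = (-101234 - 220858) + 9 = -322092 + 9 = -322083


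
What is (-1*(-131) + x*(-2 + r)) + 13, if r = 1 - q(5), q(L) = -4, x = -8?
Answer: 120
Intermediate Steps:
r = 5 (r = 1 - 1*(-4) = 1 + 4 = 5)
(-1*(-131) + x*(-2 + r)) + 13 = (-1*(-131) - 8*(-2 + 5)) + 13 = (131 - 8*3) + 13 = (131 - 24) + 13 = 107 + 13 = 120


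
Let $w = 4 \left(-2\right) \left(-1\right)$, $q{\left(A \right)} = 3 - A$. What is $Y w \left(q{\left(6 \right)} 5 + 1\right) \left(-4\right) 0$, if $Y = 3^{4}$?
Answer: $0$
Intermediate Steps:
$Y = 81$
$w = 8$ ($w = \left(-8\right) \left(-1\right) = 8$)
$Y w \left(q{\left(6 \right)} 5 + 1\right) \left(-4\right) 0 = 81 \cdot 8 \left(\left(3 - 6\right) 5 + 1\right) \left(-4\right) 0 = 648 \left(\left(3 - 6\right) 5 + 1\right) \left(-4\right) 0 = 648 \left(\left(-3\right) 5 + 1\right) \left(-4\right) 0 = 648 \left(-15 + 1\right) \left(-4\right) 0 = 648 \left(-14\right) \left(-4\right) 0 = 648 \cdot 56 \cdot 0 = 648 \cdot 0 = 0$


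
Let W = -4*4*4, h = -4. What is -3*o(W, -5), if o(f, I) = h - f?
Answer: -180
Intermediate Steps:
W = -64 (W = -16*4 = -64)
o(f, I) = -4 - f
-3*o(W, -5) = -3*(-4 - 1*(-64)) = -3*(-4 + 64) = -3*60 = -180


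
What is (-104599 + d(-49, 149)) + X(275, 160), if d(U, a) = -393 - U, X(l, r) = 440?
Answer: -104503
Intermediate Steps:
(-104599 + d(-49, 149)) + X(275, 160) = (-104599 + (-393 - 1*(-49))) + 440 = (-104599 + (-393 + 49)) + 440 = (-104599 - 344) + 440 = -104943 + 440 = -104503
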